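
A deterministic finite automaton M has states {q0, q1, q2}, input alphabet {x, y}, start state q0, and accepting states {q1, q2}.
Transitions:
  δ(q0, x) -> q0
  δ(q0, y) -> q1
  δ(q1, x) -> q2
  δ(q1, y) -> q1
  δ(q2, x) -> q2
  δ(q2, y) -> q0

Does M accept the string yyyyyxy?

q0 --y--> q1
q1 --y--> q1
q1 --y--> q1
q1 --y--> q1
q1 --y--> q1
q1 --x--> q2
q2 --y--> q0
End in state q0, which is not an accepting state.

rejected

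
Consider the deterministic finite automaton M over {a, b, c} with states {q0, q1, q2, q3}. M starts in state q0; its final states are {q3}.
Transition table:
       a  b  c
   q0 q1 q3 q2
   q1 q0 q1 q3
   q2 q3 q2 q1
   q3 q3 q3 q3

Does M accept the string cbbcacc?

q0 --c--> q2
q2 --b--> q2
q2 --b--> q2
q2 --c--> q1
q1 --a--> q0
q0 --c--> q2
q2 --c--> q1
End in state q1, which is not an accepting state.

rejected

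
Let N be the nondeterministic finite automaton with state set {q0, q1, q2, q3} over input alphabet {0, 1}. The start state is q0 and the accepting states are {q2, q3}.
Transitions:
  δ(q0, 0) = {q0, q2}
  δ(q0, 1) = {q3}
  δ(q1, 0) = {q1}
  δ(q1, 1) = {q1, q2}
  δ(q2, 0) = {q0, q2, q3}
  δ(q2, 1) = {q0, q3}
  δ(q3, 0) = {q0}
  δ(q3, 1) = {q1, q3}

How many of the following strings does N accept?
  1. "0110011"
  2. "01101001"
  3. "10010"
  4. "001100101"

4

"0110011": accepted
"01101001": accepted
"10010": accepted
"001100101": accepted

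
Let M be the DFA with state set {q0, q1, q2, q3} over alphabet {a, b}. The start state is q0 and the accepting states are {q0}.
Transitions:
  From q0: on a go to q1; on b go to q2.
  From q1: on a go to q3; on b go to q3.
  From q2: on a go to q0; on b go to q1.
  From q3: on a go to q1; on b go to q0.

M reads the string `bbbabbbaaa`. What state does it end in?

q0 --b--> q2
q2 --b--> q1
q1 --b--> q3
q3 --a--> q1
q1 --b--> q3
q3 --b--> q0
q0 --b--> q2
q2 --a--> q0
q0 --a--> q1
q1 --a--> q3

q3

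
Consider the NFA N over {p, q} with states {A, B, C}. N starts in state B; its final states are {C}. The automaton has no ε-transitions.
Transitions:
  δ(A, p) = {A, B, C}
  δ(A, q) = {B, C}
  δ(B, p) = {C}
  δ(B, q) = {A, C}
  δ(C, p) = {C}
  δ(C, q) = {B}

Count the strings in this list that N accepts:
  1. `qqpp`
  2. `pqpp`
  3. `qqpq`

2

`qqpp`: accepted
`pqpp`: accepted
`qqpq`: rejected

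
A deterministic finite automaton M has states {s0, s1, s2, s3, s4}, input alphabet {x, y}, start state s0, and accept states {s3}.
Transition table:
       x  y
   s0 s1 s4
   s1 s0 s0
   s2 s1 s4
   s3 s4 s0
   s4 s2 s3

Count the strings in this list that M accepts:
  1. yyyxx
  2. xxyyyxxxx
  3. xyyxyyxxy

yyyxx: rejected
xxyyyxxxx: rejected
xyyxyyxxy: rejected

0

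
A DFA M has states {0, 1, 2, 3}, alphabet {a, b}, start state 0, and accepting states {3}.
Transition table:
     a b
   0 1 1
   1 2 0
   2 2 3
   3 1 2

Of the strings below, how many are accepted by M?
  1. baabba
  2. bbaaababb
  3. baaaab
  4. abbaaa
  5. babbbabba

baabba: rejected
bbaaababb: rejected
baaaab: accepted
abbaaa: rejected
babbbabba: rejected

1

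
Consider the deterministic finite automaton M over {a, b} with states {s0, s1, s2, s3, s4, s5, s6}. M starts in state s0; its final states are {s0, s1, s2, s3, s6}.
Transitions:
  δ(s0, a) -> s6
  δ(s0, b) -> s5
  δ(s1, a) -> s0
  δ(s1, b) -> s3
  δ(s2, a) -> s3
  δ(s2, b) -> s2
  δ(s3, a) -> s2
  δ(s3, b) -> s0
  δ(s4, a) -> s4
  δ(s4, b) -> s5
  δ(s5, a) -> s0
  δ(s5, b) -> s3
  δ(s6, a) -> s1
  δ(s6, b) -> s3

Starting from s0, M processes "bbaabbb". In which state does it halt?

s3

s0 --b--> s5
s5 --b--> s3
s3 --a--> s2
s2 --a--> s3
s3 --b--> s0
s0 --b--> s5
s5 --b--> s3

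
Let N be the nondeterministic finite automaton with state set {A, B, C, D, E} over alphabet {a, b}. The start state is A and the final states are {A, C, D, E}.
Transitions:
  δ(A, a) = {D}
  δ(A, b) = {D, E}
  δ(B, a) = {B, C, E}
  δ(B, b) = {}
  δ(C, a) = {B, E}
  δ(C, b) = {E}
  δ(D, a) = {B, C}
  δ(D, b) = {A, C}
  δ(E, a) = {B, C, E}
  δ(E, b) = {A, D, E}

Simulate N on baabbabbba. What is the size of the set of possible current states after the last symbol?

4

Start: {A}
read b: {D, E}
read a: {B, C, E}
read a: {B, C, E}
read b: {A, D, E}
read b: {A, C, D, E}
read a: {B, C, D, E}
read b: {A, C, D, E}
read b: {A, C, D, E}
read b: {A, C, D, E}
read a: {B, C, D, E}
Final reachable set {B, C, D, E} has 4 states.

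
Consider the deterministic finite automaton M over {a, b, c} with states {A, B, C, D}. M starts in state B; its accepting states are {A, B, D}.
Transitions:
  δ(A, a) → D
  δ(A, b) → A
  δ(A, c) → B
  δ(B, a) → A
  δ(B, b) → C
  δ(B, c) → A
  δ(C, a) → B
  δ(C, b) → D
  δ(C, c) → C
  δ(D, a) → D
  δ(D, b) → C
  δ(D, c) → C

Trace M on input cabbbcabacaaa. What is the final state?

B --c--> A
A --a--> D
D --b--> C
C --b--> D
D --b--> C
C --c--> C
C --a--> B
B --b--> C
C --a--> B
B --c--> A
A --a--> D
D --a--> D
D --a--> D

D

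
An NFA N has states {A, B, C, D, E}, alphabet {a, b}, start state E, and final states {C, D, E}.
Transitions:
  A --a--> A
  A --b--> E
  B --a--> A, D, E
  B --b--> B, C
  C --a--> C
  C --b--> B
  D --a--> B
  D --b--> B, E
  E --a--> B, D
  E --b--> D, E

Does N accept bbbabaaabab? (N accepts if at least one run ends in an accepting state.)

accepted

Start: {E}
read b: {D, E}
read b: {B, D, E}
read b: {B, C, D, E}
read a: {A, B, C, D, E}
read b: {B, C, D, E}
read a: {A, B, C, D, E}
read a: {A, B, C, D, E}
read a: {A, B, C, D, E}
read b: {B, C, D, E}
read a: {A, B, C, D, E}
read b: {B, C, D, E}
Reachable ∩ accepting = {C, D, E} — nonempty.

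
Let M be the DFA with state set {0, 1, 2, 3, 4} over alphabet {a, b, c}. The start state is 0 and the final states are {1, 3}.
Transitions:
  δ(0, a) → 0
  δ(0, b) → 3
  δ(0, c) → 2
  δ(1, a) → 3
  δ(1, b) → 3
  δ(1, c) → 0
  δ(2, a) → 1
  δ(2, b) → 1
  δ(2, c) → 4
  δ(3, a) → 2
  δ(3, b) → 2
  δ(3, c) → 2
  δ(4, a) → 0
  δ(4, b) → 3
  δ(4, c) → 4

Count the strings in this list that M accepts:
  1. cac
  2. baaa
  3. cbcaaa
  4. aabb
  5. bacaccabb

cac: rejected
baaa: accepted
cbcaaa: rejected
aabb: rejected
bacaccabb: rejected

1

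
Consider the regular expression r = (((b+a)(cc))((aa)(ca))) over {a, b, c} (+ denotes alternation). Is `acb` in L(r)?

no

No split of acb into u·v has ((b+a)(cc)) matching u and ((aa)(ca)) matching v.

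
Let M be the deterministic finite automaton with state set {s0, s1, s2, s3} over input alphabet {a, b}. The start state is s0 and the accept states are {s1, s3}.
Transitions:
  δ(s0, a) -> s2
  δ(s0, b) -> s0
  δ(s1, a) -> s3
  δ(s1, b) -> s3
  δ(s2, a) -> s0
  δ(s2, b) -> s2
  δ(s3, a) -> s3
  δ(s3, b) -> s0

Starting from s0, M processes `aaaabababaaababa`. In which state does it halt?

s0 --a--> s2
s2 --a--> s0
s0 --a--> s2
s2 --a--> s0
s0 --b--> s0
s0 --a--> s2
s2 --b--> s2
s2 --a--> s0
s0 --b--> s0
s0 --a--> s2
s2 --a--> s0
s0 --a--> s2
s2 --b--> s2
s2 --a--> s0
s0 --b--> s0
s0 --a--> s2

s2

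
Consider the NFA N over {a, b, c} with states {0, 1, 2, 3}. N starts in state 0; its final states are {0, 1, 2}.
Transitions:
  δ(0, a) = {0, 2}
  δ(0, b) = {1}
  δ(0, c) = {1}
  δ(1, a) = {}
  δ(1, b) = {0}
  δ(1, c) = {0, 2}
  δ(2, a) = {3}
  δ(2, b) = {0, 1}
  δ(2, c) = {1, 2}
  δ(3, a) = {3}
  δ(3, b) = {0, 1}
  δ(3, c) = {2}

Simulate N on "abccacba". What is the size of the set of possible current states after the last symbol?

Start: {0}
read a: {0, 2}
read b: {0, 1}
read c: {0, 1, 2}
read c: {0, 1, 2}
read a: {0, 2, 3}
read c: {1, 2}
read b: {0, 1}
read a: {0, 2}
Final reachable set {0, 2} has 2 states.

2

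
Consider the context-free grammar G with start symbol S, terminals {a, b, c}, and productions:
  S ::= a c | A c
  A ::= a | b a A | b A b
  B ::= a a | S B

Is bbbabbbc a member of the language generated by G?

S ⇒ Ac ⇒ bAbc ⇒ bbAbbc ⇒ bbbAbbbc ⇒ bbbabbbc

yes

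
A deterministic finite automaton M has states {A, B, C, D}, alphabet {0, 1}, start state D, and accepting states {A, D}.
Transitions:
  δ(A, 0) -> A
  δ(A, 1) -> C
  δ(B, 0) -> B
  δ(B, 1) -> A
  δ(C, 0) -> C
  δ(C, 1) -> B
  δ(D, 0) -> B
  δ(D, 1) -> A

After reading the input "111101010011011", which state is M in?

D --1--> A
A --1--> C
C --1--> B
B --1--> A
A --0--> A
A --1--> C
C --0--> C
C --1--> B
B --0--> B
B --0--> B
B --1--> A
A --1--> C
C --0--> C
C --1--> B
B --1--> A

A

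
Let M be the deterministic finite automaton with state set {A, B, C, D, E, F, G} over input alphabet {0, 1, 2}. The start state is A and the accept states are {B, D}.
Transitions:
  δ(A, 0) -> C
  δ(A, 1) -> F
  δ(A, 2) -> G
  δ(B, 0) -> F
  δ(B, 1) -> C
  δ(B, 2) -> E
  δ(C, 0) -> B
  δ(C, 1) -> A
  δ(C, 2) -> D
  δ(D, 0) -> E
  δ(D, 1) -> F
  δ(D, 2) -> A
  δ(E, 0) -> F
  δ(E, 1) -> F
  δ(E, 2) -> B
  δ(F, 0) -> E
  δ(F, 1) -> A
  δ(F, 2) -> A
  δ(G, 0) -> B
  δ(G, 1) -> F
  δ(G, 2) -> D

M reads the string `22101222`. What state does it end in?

A --2--> G
G --2--> D
D --1--> F
F --0--> E
E --1--> F
F --2--> A
A --2--> G
G --2--> D

D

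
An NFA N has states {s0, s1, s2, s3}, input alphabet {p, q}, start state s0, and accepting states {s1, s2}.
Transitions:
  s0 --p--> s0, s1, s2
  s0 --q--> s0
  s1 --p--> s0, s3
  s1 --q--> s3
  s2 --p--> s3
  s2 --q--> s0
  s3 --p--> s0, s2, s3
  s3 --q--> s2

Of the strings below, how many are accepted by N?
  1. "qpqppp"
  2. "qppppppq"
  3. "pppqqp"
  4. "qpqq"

"qpqppp": accepted
"qppppppq": accepted
"pppqqp": accepted
"qpqq": accepted

4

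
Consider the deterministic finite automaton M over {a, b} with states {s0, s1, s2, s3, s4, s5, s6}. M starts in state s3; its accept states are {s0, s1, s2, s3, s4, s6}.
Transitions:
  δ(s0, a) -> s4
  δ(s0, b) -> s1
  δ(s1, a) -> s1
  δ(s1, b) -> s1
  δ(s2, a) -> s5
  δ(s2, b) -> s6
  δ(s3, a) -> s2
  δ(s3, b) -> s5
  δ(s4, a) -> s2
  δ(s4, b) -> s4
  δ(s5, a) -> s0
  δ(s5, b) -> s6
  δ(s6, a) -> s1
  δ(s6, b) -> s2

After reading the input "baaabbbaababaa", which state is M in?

s3 --b--> s5
s5 --a--> s0
s0 --a--> s4
s4 --a--> s2
s2 --b--> s6
s6 --b--> s2
s2 --b--> s6
s6 --a--> s1
s1 --a--> s1
s1 --b--> s1
s1 --a--> s1
s1 --b--> s1
s1 --a--> s1
s1 --a--> s1

s1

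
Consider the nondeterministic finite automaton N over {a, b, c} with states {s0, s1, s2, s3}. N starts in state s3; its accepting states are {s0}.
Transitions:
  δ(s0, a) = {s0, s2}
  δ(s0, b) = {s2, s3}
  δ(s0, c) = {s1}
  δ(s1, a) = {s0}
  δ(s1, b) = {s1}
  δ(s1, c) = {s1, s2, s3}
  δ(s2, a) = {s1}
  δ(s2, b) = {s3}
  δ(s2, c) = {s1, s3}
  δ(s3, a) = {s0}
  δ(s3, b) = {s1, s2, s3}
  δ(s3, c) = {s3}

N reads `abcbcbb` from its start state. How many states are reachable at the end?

3

Start: {s3}
read a: {s0}
read b: {s2, s3}
read c: {s1, s3}
read b: {s1, s2, s3}
read c: {s1, s2, s3}
read b: {s1, s2, s3}
read b: {s1, s2, s3}
Final reachable set {s1, s2, s3} has 3 states.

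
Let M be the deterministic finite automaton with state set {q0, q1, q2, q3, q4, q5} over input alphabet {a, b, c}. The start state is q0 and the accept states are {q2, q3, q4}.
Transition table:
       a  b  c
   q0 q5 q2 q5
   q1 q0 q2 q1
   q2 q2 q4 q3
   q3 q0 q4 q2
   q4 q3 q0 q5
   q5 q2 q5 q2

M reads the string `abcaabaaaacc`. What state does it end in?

q0 --a--> q5
q5 --b--> q5
q5 --c--> q2
q2 --a--> q2
q2 --a--> q2
q2 --b--> q4
q4 --a--> q3
q3 --a--> q0
q0 --a--> q5
q5 --a--> q2
q2 --c--> q3
q3 --c--> q2

q2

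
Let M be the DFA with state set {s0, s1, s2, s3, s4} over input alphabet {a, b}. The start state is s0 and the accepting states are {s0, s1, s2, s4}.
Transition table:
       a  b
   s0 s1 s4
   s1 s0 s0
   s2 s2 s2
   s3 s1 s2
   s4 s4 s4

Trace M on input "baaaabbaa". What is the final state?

s0 --b--> s4
s4 --a--> s4
s4 --a--> s4
s4 --a--> s4
s4 --a--> s4
s4 --b--> s4
s4 --b--> s4
s4 --a--> s4
s4 --a--> s4

s4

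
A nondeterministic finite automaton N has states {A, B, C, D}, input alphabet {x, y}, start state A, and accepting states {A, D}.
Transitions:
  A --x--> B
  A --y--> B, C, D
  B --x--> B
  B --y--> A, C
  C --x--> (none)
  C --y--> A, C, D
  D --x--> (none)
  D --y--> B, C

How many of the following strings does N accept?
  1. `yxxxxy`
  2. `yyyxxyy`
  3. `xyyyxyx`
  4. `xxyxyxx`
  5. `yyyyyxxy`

`yxxxxy`: accepted
`yyyxxyy`: accepted
`xyyyxyx`: rejected
`xxyxyxx`: rejected
`yyyyyxxy`: accepted

3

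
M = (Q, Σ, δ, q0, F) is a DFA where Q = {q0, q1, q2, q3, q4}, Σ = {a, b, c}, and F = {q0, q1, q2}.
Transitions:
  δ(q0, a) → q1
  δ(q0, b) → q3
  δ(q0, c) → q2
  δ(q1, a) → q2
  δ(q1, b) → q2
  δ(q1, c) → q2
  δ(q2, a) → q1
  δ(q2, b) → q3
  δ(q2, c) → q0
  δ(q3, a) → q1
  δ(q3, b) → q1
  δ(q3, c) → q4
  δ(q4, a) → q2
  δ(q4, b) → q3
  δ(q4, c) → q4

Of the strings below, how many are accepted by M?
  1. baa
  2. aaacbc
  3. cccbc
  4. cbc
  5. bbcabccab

2

baa: accepted
aaacbc: rejected
cccbc: rejected
cbc: rejected
bbcabccab: accepted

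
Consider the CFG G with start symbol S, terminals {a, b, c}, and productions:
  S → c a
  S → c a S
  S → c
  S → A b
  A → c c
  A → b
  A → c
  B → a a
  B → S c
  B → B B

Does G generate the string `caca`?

S ⇒ caS ⇒ caca

yes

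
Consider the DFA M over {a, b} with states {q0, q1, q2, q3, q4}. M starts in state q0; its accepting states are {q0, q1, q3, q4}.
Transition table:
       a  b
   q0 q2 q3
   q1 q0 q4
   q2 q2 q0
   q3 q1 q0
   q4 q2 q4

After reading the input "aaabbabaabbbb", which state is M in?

q0 --a--> q2
q2 --a--> q2
q2 --a--> q2
q2 --b--> q0
q0 --b--> q3
q3 --a--> q1
q1 --b--> q4
q4 --a--> q2
q2 --a--> q2
q2 --b--> q0
q0 --b--> q3
q3 --b--> q0
q0 --b--> q3

q3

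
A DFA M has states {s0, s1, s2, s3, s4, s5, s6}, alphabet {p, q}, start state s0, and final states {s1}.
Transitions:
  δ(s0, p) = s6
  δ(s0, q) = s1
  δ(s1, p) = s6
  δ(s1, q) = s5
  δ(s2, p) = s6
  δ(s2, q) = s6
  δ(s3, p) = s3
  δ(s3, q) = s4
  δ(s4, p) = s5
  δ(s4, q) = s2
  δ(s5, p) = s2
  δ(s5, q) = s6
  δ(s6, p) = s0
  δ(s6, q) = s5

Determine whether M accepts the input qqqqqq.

rejected

s0 --q--> s1
s1 --q--> s5
s5 --q--> s6
s6 --q--> s5
s5 --q--> s6
s6 --q--> s5
End in state s5, which is not an accepting state.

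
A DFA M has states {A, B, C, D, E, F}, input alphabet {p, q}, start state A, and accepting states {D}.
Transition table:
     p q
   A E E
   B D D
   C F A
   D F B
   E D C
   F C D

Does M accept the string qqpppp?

A --q--> E
E --q--> C
C --p--> F
F --p--> C
C --p--> F
F --p--> C
End in state C, which is not an accepting state.

rejected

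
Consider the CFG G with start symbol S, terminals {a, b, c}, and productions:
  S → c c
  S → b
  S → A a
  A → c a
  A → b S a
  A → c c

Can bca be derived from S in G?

no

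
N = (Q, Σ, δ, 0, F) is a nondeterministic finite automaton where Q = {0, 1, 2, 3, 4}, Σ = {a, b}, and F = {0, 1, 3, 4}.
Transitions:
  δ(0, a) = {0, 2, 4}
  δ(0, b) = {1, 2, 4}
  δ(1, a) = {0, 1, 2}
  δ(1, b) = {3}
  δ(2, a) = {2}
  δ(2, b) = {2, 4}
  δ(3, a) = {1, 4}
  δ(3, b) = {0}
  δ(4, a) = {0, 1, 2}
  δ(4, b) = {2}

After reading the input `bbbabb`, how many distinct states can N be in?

4

Start: {0}
read b: {1, 2, 4}
read b: {2, 3, 4}
read b: {0, 2, 4}
read a: {0, 1, 2, 4}
read b: {1, 2, 3, 4}
read b: {0, 2, 3, 4}
Final reachable set {0, 2, 3, 4} has 4 states.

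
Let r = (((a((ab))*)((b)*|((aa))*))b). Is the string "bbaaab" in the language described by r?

no

No split of bbaaab into u·v has ((a((ab))*)((b)*|((aa))*)) matching u and b matching v.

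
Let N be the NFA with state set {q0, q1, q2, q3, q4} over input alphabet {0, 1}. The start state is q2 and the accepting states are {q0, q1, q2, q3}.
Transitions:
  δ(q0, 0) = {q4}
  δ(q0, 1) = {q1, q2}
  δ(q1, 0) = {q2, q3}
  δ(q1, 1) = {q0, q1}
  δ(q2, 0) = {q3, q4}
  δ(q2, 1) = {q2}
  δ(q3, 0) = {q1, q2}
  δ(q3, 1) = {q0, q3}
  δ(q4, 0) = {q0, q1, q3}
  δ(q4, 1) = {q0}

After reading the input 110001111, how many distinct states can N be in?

4

Start: {q2}
read 1: {q2}
read 1: {q2}
read 0: {q3, q4}
read 0: {q0, q1, q2, q3}
read 0: {q1, q2, q3, q4}
read 1: {q0, q1, q2, q3}
read 1: {q0, q1, q2, q3}
read 1: {q0, q1, q2, q3}
read 1: {q0, q1, q2, q3}
Final reachable set {q0, q1, q2, q3} has 4 states.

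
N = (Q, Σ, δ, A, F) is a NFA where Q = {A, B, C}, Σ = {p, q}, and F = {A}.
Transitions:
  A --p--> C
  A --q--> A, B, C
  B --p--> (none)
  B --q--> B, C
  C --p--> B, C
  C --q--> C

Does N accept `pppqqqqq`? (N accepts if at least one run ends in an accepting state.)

rejected

Start: {A}
read p: {C}
read p: {B, C}
read p: {B, C}
read q: {B, C}
read q: {B, C}
read q: {B, C}
read q: {B, C}
read q: {B, C}
Reachable ∩ accepting = {} — empty.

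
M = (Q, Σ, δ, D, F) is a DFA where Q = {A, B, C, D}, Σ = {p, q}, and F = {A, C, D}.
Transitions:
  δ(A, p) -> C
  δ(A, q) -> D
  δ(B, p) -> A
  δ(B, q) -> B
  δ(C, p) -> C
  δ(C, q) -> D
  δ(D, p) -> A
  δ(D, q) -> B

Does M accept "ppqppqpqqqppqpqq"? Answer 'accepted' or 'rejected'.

D --p--> A
A --p--> C
C --q--> D
D --p--> A
A --p--> C
C --q--> D
D --p--> A
A --q--> D
D --q--> B
B --q--> B
B --p--> A
A --p--> C
C --q--> D
D --p--> A
A --q--> D
D --q--> B
End in state B, which is not an accepting state.

rejected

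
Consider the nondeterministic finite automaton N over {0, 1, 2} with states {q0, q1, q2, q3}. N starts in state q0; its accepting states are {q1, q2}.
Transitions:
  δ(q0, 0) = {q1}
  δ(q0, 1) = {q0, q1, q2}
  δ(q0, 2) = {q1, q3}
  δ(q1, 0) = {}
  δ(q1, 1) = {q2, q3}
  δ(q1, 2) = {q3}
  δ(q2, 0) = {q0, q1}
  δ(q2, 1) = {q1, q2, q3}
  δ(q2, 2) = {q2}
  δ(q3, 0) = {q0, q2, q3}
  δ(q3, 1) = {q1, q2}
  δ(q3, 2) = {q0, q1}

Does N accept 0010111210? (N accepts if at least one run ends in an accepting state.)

Start: {q0}
read 0: {q1}
read 0: {}
The reachable set is empty and stays empty for the remaining 8 symbols.
Reachable ∩ accepting = {} — empty.

rejected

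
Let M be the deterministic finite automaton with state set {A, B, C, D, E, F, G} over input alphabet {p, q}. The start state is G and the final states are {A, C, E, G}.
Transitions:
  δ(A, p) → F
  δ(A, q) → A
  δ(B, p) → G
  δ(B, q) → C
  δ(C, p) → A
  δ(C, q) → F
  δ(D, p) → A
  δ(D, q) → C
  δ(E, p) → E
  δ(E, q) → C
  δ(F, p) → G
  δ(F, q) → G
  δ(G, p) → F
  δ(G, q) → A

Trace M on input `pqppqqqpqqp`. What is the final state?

F

G --p--> F
F --q--> G
G --p--> F
F --p--> G
G --q--> A
A --q--> A
A --q--> A
A --p--> F
F --q--> G
G --q--> A
A --p--> F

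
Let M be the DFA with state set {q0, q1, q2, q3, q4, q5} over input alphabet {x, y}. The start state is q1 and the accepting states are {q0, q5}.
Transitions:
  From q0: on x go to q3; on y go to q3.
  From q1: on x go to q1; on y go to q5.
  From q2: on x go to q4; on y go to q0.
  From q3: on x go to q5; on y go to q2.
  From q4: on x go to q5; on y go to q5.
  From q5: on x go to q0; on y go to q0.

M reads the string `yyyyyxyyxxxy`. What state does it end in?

q1 --y--> q5
q5 --y--> q0
q0 --y--> q3
q3 --y--> q2
q2 --y--> q0
q0 --x--> q3
q3 --y--> q2
q2 --y--> q0
q0 --x--> q3
q3 --x--> q5
q5 --x--> q0
q0 --y--> q3

q3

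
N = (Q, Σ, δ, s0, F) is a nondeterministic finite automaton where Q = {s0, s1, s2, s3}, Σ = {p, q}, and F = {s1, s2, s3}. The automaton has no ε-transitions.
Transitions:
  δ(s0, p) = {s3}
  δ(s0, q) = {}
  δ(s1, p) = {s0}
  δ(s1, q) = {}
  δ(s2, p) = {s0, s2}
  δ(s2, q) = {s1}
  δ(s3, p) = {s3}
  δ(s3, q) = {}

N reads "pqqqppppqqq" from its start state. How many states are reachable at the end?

0

Start: {s0}
read p: {s3}
read q: {}
The reachable set is empty and stays empty for the remaining 9 symbols.
Final reachable set {} has 0 states.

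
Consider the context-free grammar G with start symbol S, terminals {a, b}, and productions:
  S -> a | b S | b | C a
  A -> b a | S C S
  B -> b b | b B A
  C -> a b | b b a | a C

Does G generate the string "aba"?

S ⇒ Ca ⇒ aba

yes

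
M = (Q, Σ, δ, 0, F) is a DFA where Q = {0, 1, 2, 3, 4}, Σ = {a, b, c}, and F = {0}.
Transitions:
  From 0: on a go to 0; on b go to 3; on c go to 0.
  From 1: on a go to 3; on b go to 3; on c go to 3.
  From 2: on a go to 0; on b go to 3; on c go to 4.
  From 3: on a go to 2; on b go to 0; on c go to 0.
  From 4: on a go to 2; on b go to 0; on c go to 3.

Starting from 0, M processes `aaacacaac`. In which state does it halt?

0 --a--> 0
0 --a--> 0
0 --a--> 0
0 --c--> 0
0 --a--> 0
0 --c--> 0
0 --a--> 0
0 --a--> 0
0 --c--> 0

0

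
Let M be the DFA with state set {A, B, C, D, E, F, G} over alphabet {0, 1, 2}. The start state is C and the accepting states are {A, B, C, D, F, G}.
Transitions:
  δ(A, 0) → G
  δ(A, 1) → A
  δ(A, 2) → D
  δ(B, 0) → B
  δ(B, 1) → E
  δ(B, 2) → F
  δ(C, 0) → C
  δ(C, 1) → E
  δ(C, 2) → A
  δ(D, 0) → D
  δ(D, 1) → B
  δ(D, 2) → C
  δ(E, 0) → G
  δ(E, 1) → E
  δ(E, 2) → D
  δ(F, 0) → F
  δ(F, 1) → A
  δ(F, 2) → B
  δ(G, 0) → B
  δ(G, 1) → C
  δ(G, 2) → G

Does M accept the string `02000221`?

C --0--> C
C --2--> A
A --0--> G
G --0--> B
B --0--> B
B --2--> F
F --2--> B
B --1--> E
End in state E, which is not an accepting state.

rejected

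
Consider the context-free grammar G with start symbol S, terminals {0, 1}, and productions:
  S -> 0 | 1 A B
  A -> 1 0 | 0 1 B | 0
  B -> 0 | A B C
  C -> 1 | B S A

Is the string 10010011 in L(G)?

S ⇒ 1AB ⇒ 10B ⇒ 10ABC ⇒ 100BC ⇒ 100ABCC ⇒ 10010BCC ⇒ 100100CC ⇒ 1001001C ⇒ 10010011

yes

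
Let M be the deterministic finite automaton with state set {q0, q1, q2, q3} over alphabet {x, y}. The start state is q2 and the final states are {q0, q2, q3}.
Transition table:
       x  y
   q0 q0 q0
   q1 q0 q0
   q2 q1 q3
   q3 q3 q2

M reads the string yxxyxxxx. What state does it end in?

q0

q2 --y--> q3
q3 --x--> q3
q3 --x--> q3
q3 --y--> q2
q2 --x--> q1
q1 --x--> q0
q0 --x--> q0
q0 --x--> q0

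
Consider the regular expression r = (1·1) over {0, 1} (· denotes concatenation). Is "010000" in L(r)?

no

No split of 010000 into u·v has 1 matching u and 1 matching v.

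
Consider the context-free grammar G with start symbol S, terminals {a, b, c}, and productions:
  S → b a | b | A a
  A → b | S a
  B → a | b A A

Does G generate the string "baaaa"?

S ⇒ Aa ⇒ Saa ⇒ Aaaa ⇒ Saaaa ⇒ baaaa

yes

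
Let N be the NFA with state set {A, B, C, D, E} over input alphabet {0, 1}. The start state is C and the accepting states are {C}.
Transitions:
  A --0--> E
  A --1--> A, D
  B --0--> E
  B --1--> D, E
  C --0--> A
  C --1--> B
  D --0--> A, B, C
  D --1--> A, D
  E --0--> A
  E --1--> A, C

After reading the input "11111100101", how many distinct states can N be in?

5

Start: {C}
read 1: {B}
read 1: {D, E}
read 1: {A, C, D}
read 1: {A, B, D}
read 1: {A, D, E}
read 1: {A, C, D}
read 0: {A, B, C, E}
read 0: {A, E}
read 1: {A, C, D}
read 0: {A, B, C, E}
read 1: {A, B, C, D, E}
Final reachable set {A, B, C, D, E} has 5 states.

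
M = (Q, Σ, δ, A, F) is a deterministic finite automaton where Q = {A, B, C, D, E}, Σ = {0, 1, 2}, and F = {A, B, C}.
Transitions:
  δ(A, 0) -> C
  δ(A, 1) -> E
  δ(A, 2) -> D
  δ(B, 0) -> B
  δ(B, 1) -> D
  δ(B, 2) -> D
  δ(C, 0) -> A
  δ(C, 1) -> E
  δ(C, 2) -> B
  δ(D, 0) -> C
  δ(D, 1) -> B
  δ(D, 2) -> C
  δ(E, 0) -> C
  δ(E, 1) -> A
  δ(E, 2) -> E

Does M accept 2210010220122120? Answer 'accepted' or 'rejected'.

accepted

A --2--> D
D --2--> C
C --1--> E
E --0--> C
C --0--> A
A --1--> E
E --0--> C
C --2--> B
B --2--> D
D --0--> C
C --1--> E
E --2--> E
E --2--> E
E --1--> A
A --2--> D
D --0--> C
End in state C, which is an accepting state.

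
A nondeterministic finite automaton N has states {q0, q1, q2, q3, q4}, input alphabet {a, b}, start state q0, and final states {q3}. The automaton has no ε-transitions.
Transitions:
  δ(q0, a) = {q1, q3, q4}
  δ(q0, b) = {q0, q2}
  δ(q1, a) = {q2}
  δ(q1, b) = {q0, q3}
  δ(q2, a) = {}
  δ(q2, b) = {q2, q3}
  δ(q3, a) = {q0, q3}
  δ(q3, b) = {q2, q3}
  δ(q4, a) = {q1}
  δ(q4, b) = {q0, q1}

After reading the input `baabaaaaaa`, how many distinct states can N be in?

Start: {q0}
read b: {q0, q2}
read a: {q1, q3, q4}
read a: {q0, q1, q2, q3}
read b: {q0, q2, q3}
read a: {q0, q1, q3, q4}
read a: {q0, q1, q2, q3, q4}
read a: {q0, q1, q2, q3, q4}
read a: {q0, q1, q2, q3, q4}
read a: {q0, q1, q2, q3, q4}
read a: {q0, q1, q2, q3, q4}
Final reachable set {q0, q1, q2, q3, q4} has 5 states.

5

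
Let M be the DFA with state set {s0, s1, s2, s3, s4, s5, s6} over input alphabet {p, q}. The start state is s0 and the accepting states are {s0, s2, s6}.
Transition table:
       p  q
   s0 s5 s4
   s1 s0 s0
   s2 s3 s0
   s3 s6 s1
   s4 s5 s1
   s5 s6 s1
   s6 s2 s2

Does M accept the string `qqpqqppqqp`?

s0 --q--> s4
s4 --q--> s1
s1 --p--> s0
s0 --q--> s4
s4 --q--> s1
s1 --p--> s0
s0 --p--> s5
s5 --q--> s1
s1 --q--> s0
s0 --p--> s5
End in state s5, which is not an accepting state.

rejected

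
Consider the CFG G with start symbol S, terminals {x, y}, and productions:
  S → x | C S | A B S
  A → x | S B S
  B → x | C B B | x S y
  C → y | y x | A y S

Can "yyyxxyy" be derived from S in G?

no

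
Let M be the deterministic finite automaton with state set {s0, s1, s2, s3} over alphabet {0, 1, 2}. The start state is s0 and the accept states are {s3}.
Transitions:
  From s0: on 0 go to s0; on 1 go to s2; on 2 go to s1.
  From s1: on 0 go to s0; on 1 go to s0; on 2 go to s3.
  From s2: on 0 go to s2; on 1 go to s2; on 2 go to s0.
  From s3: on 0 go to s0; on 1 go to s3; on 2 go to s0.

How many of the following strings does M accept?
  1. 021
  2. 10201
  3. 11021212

0

021: rejected
10201: rejected
11021212: rejected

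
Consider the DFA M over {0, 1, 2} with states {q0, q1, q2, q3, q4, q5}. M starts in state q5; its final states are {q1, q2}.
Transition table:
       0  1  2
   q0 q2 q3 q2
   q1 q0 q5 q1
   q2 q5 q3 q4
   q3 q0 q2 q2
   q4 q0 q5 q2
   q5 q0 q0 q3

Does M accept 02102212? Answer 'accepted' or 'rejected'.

q5 --0--> q0
q0 --2--> q2
q2 --1--> q3
q3 --0--> q0
q0 --2--> q2
q2 --2--> q4
q4 --1--> q5
q5 --2--> q3
End in state q3, which is not an accepting state.

rejected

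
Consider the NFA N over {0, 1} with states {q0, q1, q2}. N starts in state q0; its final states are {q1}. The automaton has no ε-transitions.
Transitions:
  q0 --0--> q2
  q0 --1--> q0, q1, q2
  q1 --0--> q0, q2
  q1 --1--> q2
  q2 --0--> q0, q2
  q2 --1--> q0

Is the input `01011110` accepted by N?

Start: {q0}
read 0: {q2}
read 1: {q0}
read 0: {q2}
read 1: {q0}
read 1: {q0, q1, q2}
read 1: {q0, q1, q2}
read 1: {q0, q1, q2}
read 0: {q0, q2}
Reachable ∩ accepting = {} — empty.

rejected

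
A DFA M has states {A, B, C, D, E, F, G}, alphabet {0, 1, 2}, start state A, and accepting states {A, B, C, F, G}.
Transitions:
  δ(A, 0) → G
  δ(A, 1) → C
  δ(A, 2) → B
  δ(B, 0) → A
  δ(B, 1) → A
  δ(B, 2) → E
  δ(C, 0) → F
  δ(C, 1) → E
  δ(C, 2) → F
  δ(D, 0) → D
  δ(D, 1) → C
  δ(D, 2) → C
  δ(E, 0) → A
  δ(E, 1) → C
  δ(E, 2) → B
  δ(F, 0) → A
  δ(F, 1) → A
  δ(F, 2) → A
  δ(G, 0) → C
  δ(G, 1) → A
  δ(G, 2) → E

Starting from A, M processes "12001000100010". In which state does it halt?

G

A --1--> C
C --2--> F
F --0--> A
A --0--> G
G --1--> A
A --0--> G
G --0--> C
C --0--> F
F --1--> A
A --0--> G
G --0--> C
C --0--> F
F --1--> A
A --0--> G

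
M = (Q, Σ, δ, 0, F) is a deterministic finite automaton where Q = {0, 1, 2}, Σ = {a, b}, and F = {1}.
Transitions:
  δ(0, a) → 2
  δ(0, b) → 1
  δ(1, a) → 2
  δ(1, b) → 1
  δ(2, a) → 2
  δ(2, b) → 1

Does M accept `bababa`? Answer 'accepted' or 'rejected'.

rejected

0 --b--> 1
1 --a--> 2
2 --b--> 1
1 --a--> 2
2 --b--> 1
1 --a--> 2
End in state 2, which is not an accepting state.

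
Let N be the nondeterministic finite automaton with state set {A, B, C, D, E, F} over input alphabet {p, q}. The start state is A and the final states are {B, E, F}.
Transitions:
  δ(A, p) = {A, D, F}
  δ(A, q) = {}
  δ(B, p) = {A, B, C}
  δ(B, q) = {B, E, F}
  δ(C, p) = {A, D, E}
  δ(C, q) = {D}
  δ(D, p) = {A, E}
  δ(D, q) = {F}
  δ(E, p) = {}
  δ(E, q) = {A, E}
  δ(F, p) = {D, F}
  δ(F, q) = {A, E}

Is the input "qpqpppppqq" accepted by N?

Start: {A}
read q: {}
The reachable set is empty and stays empty for the remaining 9 symbols.
Reachable ∩ accepting = {} — empty.

rejected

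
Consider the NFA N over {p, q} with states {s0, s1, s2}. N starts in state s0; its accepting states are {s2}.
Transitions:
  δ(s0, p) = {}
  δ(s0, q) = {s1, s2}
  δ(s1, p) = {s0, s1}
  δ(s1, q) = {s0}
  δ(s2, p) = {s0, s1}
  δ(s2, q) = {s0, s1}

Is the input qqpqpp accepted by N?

Start: {s0}
read q: {s1, s2}
read q: {s0, s1}
read p: {s0, s1}
read q: {s0, s1, s2}
read p: {s0, s1}
read p: {s0, s1}
Reachable ∩ accepting = {} — empty.

rejected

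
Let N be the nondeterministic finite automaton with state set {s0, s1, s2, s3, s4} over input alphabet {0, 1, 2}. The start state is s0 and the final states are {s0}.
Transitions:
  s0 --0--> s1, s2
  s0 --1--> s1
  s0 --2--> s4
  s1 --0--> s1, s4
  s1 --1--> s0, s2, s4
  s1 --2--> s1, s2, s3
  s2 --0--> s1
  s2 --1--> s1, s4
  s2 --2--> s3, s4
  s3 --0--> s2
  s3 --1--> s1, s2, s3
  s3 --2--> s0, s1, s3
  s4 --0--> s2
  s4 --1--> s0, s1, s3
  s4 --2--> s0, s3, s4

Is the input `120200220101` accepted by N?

accepted

Start: {s0}
read 1: {s1}
read 2: {s1, s2, s3}
read 0: {s1, s2, s4}
read 2: {s0, s1, s2, s3, s4}
read 0: {s1, s2, s4}
read 0: {s1, s2, s4}
read 2: {s0, s1, s2, s3, s4}
read 2: {s0, s1, s2, s3, s4}
read 0: {s1, s2, s4}
read 1: {s0, s1, s2, s3, s4}
read 0: {s1, s2, s4}
read 1: {s0, s1, s2, s3, s4}
Reachable ∩ accepting = {s0} — nonempty.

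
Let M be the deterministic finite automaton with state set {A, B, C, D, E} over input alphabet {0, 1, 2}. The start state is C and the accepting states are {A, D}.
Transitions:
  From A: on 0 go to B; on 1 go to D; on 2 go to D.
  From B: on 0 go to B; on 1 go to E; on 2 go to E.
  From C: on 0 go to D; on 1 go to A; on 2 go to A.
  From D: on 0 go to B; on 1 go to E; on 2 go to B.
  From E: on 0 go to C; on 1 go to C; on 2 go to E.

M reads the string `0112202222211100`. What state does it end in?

C --0--> D
D --1--> E
E --1--> C
C --2--> A
A --2--> D
D --0--> B
B --2--> E
E --2--> E
E --2--> E
E --2--> E
E --2--> E
E --1--> C
C --1--> A
A --1--> D
D --0--> B
B --0--> B

B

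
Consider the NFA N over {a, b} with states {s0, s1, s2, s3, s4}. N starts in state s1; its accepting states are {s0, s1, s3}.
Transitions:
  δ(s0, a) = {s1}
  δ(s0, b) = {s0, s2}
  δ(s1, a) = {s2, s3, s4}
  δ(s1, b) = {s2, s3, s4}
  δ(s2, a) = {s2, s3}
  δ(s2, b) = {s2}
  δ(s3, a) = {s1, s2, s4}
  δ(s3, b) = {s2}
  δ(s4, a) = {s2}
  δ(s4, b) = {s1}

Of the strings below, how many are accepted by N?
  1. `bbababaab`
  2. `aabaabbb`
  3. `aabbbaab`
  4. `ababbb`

4

`bbababaab`: accepted
`aabaabbb`: accepted
`aabbbaab`: accepted
`ababbb`: accepted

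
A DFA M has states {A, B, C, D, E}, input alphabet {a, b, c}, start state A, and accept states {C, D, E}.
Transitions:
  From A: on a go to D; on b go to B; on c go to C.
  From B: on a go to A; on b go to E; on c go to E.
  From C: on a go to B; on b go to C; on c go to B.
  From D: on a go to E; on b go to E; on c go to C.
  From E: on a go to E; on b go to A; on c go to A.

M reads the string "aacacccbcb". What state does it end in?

C

A --a--> D
D --a--> E
E --c--> A
A --a--> D
D --c--> C
C --c--> B
B --c--> E
E --b--> A
A --c--> C
C --b--> C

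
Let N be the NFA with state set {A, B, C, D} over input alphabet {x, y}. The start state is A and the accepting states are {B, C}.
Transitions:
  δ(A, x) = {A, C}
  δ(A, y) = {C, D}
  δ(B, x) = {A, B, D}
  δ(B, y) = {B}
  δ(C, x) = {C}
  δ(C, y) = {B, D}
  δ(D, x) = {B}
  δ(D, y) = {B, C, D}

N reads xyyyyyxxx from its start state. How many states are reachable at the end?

Start: {A}
read x: {A, C}
read y: {B, C, D}
read y: {B, C, D}
read y: {B, C, D}
read y: {B, C, D}
read y: {B, C, D}
read x: {A, B, C, D}
read x: {A, B, C, D}
read x: {A, B, C, D}
Final reachable set {A, B, C, D} has 4 states.

4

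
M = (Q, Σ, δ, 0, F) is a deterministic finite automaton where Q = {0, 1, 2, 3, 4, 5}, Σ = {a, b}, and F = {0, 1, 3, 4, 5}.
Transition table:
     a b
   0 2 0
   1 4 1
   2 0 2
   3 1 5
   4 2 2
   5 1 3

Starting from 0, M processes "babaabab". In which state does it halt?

0

0 --b--> 0
0 --a--> 2
2 --b--> 2
2 --a--> 0
0 --a--> 2
2 --b--> 2
2 --a--> 0
0 --b--> 0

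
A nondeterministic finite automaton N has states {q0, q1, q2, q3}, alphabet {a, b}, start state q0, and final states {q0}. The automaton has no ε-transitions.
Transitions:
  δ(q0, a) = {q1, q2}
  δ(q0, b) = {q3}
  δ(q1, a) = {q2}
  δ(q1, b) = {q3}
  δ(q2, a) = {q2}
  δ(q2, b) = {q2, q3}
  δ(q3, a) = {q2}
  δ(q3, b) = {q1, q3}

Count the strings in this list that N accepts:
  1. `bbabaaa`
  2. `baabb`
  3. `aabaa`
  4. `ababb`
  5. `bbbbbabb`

`bbabaaa`: rejected
`baabb`: rejected
`aabaa`: rejected
`ababb`: rejected
`bbbbbabb`: rejected

0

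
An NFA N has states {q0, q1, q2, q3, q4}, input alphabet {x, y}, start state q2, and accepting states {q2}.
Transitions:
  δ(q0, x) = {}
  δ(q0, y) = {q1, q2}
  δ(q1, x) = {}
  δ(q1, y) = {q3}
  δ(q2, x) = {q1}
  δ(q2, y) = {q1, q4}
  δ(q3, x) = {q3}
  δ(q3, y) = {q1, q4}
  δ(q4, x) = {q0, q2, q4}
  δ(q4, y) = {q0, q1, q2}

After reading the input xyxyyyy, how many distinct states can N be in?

Start: {q2}
read x: {q1}
read y: {q3}
read x: {q3}
read y: {q1, q4}
read y: {q0, q1, q2, q3}
read y: {q1, q2, q3, q4}
read y: {q0, q1, q2, q3, q4}
Final reachable set {q0, q1, q2, q3, q4} has 5 states.

5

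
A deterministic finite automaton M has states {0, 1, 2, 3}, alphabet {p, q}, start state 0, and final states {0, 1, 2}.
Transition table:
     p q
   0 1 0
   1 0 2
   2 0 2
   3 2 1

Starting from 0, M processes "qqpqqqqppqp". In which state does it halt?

0 --q--> 0
0 --q--> 0
0 --p--> 1
1 --q--> 2
2 --q--> 2
2 --q--> 2
2 --q--> 2
2 --p--> 0
0 --p--> 1
1 --q--> 2
2 --p--> 0

0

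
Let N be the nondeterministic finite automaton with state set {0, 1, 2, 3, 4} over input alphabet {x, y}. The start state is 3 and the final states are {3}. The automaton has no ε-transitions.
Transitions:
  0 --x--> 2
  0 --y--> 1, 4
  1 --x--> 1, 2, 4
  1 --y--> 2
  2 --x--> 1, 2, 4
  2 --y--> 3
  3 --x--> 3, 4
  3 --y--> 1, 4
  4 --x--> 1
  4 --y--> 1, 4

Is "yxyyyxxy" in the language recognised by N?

accepted

Start: {3}
read y: {1, 4}
read x: {1, 2, 4}
read y: {1, 2, 3, 4}
read y: {1, 2, 3, 4}
read y: {1, 2, 3, 4}
read x: {1, 2, 3, 4}
read x: {1, 2, 3, 4}
read y: {1, 2, 3, 4}
Reachable ∩ accepting = {3} — nonempty.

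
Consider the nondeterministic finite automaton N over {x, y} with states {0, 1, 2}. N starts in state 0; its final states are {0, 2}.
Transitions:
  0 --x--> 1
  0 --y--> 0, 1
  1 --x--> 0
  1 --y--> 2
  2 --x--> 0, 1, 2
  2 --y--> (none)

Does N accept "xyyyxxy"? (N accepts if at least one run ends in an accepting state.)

rejected

Start: {0}
read x: {1}
read y: {2}
read y: {}
The reachable set is empty and stays empty for the remaining 4 symbols.
Reachable ∩ accepting = {} — empty.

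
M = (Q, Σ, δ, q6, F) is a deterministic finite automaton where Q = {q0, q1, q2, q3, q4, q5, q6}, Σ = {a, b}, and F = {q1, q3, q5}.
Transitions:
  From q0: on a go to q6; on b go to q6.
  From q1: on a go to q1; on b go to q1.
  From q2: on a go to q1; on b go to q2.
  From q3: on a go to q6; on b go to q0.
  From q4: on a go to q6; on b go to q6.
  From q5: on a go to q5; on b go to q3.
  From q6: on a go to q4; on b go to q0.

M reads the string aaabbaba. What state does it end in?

q6 --a--> q4
q4 --a--> q6
q6 --a--> q4
q4 --b--> q6
q6 --b--> q0
q0 --a--> q6
q6 --b--> q0
q0 --a--> q6

q6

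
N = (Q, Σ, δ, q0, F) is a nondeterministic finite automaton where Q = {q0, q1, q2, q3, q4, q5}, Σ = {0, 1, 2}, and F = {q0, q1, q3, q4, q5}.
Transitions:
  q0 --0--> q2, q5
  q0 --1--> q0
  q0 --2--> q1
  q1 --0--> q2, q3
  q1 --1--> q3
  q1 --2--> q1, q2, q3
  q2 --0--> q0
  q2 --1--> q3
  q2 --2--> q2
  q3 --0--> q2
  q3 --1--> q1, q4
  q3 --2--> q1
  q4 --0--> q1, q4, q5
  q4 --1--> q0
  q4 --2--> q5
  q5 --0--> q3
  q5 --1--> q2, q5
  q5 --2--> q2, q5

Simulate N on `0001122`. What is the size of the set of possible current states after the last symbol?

4

Start: {q0}
read 0: {q2, q5}
read 0: {q0, q3}
read 0: {q2, q5}
read 1: {q2, q3, q5}
read 1: {q1, q2, q3, q4, q5}
read 2: {q1, q2, q3, q5}
read 2: {q1, q2, q3, q5}
Final reachable set {q1, q2, q3, q5} has 4 states.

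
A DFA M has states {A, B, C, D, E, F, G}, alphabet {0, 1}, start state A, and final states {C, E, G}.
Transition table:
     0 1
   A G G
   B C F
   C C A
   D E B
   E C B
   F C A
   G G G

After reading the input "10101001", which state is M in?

A --1--> G
G --0--> G
G --1--> G
G --0--> G
G --1--> G
G --0--> G
G --0--> G
G --1--> G

G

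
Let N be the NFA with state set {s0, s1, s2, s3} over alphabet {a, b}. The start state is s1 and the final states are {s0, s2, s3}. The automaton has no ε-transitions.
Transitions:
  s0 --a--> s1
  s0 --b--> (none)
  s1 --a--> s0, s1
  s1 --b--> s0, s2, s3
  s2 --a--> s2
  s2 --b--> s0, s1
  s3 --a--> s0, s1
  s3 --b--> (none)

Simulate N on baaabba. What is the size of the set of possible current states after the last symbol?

3

Start: {s1}
read b: {s0, s2, s3}
read a: {s0, s1, s2}
read a: {s0, s1, s2}
read a: {s0, s1, s2}
read b: {s0, s1, s2, s3}
read b: {s0, s1, s2, s3}
read a: {s0, s1, s2}
Final reachable set {s0, s1, s2} has 3 states.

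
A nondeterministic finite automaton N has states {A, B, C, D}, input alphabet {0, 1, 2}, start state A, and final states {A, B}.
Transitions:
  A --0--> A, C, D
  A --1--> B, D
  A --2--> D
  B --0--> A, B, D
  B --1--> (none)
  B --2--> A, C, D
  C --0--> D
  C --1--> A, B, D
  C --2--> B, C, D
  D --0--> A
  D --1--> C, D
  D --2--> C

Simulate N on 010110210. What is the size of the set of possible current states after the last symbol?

4

Start: {A}
read 0: {A, C, D}
read 1: {A, B, C, D}
read 0: {A, B, C, D}
read 1: {A, B, C, D}
read 1: {A, B, C, D}
read 0: {A, B, C, D}
read 2: {A, B, C, D}
read 1: {A, B, C, D}
read 0: {A, B, C, D}
Final reachable set {A, B, C, D} has 4 states.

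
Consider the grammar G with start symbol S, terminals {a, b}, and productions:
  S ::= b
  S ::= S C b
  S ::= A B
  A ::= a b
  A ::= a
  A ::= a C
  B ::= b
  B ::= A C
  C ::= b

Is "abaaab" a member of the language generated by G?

no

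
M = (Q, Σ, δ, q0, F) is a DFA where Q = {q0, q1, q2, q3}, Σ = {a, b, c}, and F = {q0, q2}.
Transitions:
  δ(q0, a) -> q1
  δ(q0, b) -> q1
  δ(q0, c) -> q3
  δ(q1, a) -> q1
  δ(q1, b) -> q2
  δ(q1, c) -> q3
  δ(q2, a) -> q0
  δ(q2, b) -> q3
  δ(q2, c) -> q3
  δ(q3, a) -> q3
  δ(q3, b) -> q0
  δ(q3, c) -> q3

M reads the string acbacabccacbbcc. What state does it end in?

q3

q0 --a--> q1
q1 --c--> q3
q3 --b--> q0
q0 --a--> q1
q1 --c--> q3
q3 --a--> q3
q3 --b--> q0
q0 --c--> q3
q3 --c--> q3
q3 --a--> q3
q3 --c--> q3
q3 --b--> q0
q0 --b--> q1
q1 --c--> q3
q3 --c--> q3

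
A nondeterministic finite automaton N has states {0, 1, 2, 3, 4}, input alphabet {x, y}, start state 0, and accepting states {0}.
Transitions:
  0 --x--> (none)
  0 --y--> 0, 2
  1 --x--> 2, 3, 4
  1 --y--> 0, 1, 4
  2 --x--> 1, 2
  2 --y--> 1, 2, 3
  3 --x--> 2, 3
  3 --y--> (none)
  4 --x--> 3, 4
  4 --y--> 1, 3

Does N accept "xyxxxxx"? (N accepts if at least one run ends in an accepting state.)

rejected

Start: {0}
read x: {}
The reachable set is empty and stays empty for the remaining 6 symbols.
Reachable ∩ accepting = {} — empty.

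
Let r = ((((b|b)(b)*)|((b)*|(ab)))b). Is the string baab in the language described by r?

No split of baab into u·v has (((b|b)(b)*)|((b)*|(ab))) matching u and b matching v.

no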